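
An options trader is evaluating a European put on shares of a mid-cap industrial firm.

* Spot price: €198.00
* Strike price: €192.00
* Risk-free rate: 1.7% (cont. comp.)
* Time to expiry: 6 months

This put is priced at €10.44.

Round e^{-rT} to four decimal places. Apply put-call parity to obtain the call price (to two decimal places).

€18.07

exp(−rT) = exp(−0.017·0.5) = 0.9915
Put-call parity: C − P = S − K·e^(−rT) = 198 − 192·0.9915 = 198 − 190.3680 = 7.6320
C = P + (C − P) = 10.44 + (7.6320) = 18.0720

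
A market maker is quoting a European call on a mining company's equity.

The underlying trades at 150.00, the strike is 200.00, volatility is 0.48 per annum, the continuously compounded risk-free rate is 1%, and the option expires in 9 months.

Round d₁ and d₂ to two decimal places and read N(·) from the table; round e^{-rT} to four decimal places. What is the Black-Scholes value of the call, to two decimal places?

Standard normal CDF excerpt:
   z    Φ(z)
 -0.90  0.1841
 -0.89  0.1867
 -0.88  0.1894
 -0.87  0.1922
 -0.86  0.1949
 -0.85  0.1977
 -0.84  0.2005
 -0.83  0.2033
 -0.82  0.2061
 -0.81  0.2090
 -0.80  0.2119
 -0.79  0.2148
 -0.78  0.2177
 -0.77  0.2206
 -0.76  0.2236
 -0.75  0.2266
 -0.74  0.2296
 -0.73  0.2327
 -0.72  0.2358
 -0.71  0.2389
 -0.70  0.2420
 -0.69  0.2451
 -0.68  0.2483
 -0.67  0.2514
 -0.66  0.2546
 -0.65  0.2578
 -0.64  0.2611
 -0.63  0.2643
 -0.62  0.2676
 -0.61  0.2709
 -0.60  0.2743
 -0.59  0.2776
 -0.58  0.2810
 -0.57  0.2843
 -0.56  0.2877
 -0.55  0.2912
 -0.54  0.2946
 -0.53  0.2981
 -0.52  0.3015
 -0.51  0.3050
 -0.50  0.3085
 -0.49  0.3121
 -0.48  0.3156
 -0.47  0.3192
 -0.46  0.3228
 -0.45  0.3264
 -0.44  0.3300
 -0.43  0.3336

T = 0.75;  σ√T = 0.4157
d₁ = [ln(150/200) + (0.01 + 0.48²/2)·0.75] / 0.4157 = [-0.2877 + 0.0939] / 0.4157 = -0.4662 ≈ -0.47
d₂ = d₁ − σ√T = -0.4662 − 0.4157 = -0.8819 ≈ -0.88
exp(−rT) = exp(−0.01·0.75) = 0.9925
N(d₁) = N(-0.47) = 0.3192;  N(d₂) = N(-0.88) = 0.1894
C = 150·0.3192 − 200·0.9925·0.1894 = 47.8800 − 37.5959 = 10.2841

10.28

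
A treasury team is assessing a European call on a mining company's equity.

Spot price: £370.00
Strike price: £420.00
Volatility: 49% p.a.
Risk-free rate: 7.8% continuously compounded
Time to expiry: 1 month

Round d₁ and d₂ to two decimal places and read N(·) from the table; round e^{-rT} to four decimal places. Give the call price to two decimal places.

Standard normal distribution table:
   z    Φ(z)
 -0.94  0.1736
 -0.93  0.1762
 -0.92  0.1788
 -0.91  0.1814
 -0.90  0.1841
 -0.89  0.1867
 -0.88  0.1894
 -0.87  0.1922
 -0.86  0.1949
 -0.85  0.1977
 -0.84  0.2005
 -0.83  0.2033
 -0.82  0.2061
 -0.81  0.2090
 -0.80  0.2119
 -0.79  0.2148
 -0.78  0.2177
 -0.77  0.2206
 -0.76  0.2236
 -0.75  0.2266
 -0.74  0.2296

£5.94

T = 0.08333;  σ√T = 0.1415
d₁ = [ln(370/420) + (0.078 + ½·0.49²)·0.08333] / (σ√T) = (-0.1268 + 0.0165) / 0.1415 = -0.7794 → -0.78
d₂ = -0.7794 − 0.1415 = -0.9209 → -0.92
e^(−rT) = e^(−0.078·0.08333) = 0.9935
C = 370·N(-0.78) − 420·0.9935·N(-0.92) = 370·0.2177 − 420·0.9935·0.1788 = 80.5490 − 74.6079 = 5.9411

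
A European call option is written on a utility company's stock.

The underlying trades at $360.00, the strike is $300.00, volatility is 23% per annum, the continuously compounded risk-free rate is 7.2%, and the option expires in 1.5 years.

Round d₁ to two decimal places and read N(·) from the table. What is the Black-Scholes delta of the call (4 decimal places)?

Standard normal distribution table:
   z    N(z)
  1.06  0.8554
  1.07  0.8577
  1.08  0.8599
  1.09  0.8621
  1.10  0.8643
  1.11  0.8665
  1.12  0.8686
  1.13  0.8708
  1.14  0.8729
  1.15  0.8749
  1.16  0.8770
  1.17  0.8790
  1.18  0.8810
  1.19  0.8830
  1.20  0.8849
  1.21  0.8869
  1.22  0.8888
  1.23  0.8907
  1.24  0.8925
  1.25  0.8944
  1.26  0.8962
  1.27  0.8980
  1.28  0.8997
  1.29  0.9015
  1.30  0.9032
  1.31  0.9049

0.8790

σ√T = 0.23 × 1.2247 = 0.2817
d₁ = [ln(360/300) + (0.072 + 0.23²/2)·1.5] / 0.2817 = [0.1823 + 0.1477] / 0.2817 = 1.1715 which rounds to 1.17
N(d₁) = N(1.17) = 0.8790
Δ_call = N(d₁) = 0.8790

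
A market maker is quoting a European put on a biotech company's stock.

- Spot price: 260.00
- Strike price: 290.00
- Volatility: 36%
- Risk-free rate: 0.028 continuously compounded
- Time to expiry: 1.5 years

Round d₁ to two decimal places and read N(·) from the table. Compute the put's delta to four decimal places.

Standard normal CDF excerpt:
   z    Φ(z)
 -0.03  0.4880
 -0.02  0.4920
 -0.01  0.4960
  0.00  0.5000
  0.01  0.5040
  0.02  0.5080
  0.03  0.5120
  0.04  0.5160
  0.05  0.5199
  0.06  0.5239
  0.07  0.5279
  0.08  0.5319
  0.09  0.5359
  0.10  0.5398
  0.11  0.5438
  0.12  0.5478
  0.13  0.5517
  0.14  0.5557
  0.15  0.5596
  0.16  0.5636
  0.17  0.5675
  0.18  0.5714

-0.4721

T = 1.5;  σ√T = 0.4409
d₁ = [ln(260/290) + (0.028 + 0.36²/2)·1.5] / 0.4409 = [-0.1092 + 0.1392] / 0.4409 = 0.0680 ≈ 0.07
N(d₁) = N(0.07) = 0.5279
Δ_put = N(d₁) − 1 = 0.5279 − 1 = -0.4721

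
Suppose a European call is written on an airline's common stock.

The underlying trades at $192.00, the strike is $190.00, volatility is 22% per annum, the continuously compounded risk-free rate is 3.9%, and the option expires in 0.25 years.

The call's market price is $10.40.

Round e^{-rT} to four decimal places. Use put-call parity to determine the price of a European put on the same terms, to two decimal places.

exp(−rT) = exp(−0.039·0.25) = 0.9903
Put-call parity: C − P = S − K·e^(−rT) = 192 − 190·0.9903 = 192 − 188.1570 = 3.8430
P = C − (C − P) = 10.40 − (3.8430) = 6.5570

$6.56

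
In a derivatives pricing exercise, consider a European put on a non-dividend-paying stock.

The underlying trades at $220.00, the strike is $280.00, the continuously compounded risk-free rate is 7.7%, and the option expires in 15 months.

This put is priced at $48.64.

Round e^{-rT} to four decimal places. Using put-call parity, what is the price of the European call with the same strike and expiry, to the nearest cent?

$14.34

e^(−rT) = e^(−0.077·1.25) = 0.9082
Put-call parity: C − P = S − K·e^(−rT) = 220 − 280·0.9082 = 220 − 254.2960 = -34.2960
C = P + (C − P) = 48.64 + (-34.2960) = 14.3440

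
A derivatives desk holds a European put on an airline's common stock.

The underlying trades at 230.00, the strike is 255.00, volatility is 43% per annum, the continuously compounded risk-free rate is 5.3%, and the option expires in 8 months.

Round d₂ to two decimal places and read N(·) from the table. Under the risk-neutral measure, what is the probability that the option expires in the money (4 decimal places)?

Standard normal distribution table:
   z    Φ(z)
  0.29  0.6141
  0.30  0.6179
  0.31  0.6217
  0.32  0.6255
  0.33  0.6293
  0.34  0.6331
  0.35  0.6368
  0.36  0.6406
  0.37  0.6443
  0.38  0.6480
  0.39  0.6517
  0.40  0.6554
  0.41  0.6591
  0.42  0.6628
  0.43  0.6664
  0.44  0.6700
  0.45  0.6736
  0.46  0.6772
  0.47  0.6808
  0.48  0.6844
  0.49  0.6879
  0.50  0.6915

σ√T = 0.43·√0.6667 = 0.3511
d₁ = [ln(230/255) + (0.053 + 0.43²/2)·0.6667] / 0.3511 = [-0.1032 + 0.0970] / 0.3511 = -0.0177 ⇒ -0.02
d₂ = d₁ − σ√T = -0.0177 − 0.3511 = -0.3688 ⇒ -0.37
Pr(exercise) under Q = N(−d₂) = N(0.37) = 0.6443

0.6443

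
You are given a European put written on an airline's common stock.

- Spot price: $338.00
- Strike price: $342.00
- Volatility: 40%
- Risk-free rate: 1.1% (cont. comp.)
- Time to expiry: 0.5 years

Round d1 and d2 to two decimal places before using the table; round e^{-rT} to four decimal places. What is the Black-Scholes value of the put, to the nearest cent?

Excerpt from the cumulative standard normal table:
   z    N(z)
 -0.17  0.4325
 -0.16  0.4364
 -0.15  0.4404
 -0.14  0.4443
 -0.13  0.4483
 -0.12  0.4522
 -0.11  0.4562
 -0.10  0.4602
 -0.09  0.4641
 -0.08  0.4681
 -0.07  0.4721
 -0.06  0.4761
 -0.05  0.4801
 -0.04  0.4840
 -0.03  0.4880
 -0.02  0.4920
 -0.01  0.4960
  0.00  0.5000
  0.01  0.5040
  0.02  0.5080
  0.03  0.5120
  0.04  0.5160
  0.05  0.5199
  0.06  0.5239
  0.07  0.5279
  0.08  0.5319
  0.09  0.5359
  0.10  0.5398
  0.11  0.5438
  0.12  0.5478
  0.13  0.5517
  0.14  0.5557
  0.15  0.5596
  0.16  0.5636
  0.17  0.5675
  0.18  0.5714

$38.85

σ√T = 0.4·√0.5 = 0.2828
d₁ = [ln(338/342) + (0.011 + 0.4²/2)·0.5] / 0.2828 = [-0.0118 + 0.0455] / 0.2828 = 0.1193 ≈ 0.12
d₂ = d₁ − σ√T = 0.1193 − 0.2828 = -0.1636 ≈ -0.16
exp(−rT) = exp(−0.011·0.5) = 0.9945
N(−d₂) = N(0.16) = 0.5636;  N(−d₁) = N(-0.12) = 0.4522
P = 342·0.9945·0.5636 − 338·0.4522 = 191.6911 − 152.8436 = 38.8475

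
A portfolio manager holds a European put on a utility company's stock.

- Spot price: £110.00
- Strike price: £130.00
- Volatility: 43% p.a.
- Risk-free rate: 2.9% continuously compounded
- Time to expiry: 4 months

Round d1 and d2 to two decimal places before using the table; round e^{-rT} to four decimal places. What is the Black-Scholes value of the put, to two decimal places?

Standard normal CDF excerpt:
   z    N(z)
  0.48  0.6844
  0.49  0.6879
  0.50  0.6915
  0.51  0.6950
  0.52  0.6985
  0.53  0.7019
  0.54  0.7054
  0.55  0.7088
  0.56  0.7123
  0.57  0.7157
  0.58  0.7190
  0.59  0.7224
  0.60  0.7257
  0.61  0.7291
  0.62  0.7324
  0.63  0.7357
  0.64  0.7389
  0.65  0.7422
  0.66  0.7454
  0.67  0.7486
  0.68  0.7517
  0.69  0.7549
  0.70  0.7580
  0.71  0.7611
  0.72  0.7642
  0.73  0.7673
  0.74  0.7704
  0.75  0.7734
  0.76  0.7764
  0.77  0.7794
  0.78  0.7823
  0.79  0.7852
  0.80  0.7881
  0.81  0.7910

£23.51

σ√T = 0.43·√0.3333 = 0.2483
d₁ = [ln(110/130) + (0.029 + 0.43²/2)·0.3333] / 0.2483 = [-0.1671 + 0.0405] / 0.2483 = -0.5098 ≈ -0.51
d₂ = d₁ − σ√T = -0.5098 − 0.2483 = -0.7581 ≈ -0.76
exp(−rT) = exp(−0.029·0.3333) = 0.9904
N(−d₂) = N(0.76) = 0.7764;  N(−d₁) = N(0.51) = 0.6950
P = 130·0.9904·0.7764 − 110·0.6950 = 99.9631 − 76.4500 = 23.5131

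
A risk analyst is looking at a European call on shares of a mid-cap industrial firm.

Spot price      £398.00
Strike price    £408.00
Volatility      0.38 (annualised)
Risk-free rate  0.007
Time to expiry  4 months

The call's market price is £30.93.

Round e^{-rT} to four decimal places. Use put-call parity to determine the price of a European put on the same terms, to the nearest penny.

£39.99

e^(−rT) = e^(−0.007·0.3333) = 0.9977
Put-call parity: C − P = S − K·e^(−rT) = 398 − 408·0.9977 = 398 − 407.0616 = -9.0616
P = C − (C − P) = 30.93 − (-9.0616) = 39.9916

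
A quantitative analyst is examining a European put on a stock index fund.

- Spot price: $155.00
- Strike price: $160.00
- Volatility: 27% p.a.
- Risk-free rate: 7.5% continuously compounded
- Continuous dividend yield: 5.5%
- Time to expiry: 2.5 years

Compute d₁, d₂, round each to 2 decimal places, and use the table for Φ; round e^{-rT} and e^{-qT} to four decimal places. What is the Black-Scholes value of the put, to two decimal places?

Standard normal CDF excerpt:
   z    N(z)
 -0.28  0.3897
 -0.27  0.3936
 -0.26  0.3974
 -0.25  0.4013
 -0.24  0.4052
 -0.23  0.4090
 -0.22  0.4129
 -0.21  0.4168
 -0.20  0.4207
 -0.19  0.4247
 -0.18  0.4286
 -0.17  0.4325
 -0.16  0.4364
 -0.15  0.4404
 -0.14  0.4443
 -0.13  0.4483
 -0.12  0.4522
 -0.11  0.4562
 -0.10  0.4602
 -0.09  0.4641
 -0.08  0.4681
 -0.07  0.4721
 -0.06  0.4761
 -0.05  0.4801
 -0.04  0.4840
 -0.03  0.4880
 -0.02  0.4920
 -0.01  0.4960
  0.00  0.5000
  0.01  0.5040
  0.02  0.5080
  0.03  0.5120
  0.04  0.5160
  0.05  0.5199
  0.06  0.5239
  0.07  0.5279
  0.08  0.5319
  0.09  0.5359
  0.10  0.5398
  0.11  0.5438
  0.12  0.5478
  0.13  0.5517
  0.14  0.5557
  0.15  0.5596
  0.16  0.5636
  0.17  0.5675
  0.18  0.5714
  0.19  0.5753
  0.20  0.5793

$21.59

σ√T = 0.27 × 1.5811 = 0.4269
d₁ = [ln(155/160) + (0.075 − 0.055 + 0.27²/2)·2.5] / 0.4269 = [-0.0317 + 0.1411] / 0.4269 = 0.2562 → 0.26
d₂ = d₁ − σ√T = 0.2562 − 0.4269 = -0.1707 → -0.17
e^(−qT) = e^(−0.055·2.5) = 0.8715;  e^(−rT) = e^(−0.075·2.5) = 0.8290
N(−d₂) = N(0.17) = 0.5675;  N(−d₁) = N(-0.26) = 0.3974
P = 160·0.8290·0.5675 − 155·0.8715·0.3974 = 75.2732 − 53.6818 = 21.5914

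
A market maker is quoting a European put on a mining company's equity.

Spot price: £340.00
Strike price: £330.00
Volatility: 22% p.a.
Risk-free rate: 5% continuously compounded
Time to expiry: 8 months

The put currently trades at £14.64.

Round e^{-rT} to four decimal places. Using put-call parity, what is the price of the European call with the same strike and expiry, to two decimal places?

exp(−rT) = exp(−0.05·0.6667) = 0.9672
Put-call parity: C − P = S − K·e^(−rT) = 340 − 330·0.9672 = 340 − 319.1760 = 20.8240
C = P + (C − P) = 14.64 + (20.8240) = 35.4640

£35.46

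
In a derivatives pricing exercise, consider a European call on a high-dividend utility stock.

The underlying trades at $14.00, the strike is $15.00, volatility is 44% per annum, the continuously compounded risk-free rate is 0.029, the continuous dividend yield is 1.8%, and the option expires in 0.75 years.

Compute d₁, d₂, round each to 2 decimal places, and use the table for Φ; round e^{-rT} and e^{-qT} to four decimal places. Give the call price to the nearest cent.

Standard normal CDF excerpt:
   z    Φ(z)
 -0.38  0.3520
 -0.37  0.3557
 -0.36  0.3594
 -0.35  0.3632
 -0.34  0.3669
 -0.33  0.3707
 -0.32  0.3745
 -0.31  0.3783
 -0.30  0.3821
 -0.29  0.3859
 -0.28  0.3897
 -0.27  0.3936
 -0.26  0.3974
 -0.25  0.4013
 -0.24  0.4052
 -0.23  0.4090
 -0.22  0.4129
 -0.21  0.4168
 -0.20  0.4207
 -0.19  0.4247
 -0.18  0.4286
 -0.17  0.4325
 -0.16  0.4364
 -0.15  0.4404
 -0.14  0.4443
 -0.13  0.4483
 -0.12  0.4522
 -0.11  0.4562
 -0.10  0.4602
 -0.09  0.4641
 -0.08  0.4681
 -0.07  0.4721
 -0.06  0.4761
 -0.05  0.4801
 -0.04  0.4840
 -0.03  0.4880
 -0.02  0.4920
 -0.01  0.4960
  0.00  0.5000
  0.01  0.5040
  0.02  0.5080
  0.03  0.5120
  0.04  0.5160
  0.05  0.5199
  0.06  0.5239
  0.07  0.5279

σ√T = 0.44·√0.75 = 0.3811
ln(S/K) + (r − q + σ²/2)T = ln(14/15) + (0.029 − 0.018 + 0.44²/2)·0.75 = -0.0690 + 0.0809 = 0.0119
d₁ = 0.0119 / 0.3811 = 0.0311 which rounds to 0.03
d₂ = d₁ − σ√T = 0.0311 − 0.3811 = -0.3499 which rounds to -0.35
exp(−qT) = exp(−0.018·0.75) = 0.9866;  exp(−rT) = exp(−0.029·0.75) = 0.9785
N(d₁) = N(0.03) = 0.5120;  N(d₂) = N(-0.35) = 0.3632
C = 14·0.9866·0.5120 − 15·0.9785·0.3632 = 7.0719 − 5.3309 = 1.7411

$1.74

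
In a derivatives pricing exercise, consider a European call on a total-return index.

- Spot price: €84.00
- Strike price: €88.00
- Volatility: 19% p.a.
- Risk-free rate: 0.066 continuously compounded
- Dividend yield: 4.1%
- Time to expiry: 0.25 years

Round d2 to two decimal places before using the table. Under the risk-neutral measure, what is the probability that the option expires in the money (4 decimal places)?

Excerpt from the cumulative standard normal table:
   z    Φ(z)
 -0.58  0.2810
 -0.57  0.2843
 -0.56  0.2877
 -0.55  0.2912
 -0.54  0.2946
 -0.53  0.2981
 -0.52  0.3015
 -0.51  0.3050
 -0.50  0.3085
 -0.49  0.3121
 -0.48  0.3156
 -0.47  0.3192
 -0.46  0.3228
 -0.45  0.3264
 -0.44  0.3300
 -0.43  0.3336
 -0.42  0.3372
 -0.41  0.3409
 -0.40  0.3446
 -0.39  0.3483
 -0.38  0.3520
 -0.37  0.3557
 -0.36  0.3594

σ√T = 0.19·√0.25 = 0.0950
ln(S/K) + (r − q + σ²/2)T = ln(84/88) + (0.066 − 0.041 + 0.19²/2)·0.25 = -0.0465 + 0.0108 = -0.0358
d₁ = -0.0358 / 0.0950 = -0.3764 → -0.38
d₂ = d₁ − σ√T = -0.3764 − 0.0950 = -0.4714 → -0.47
Risk-neutral Pr[S_T > K] = N(d₂) = N(-0.47) = 0.3192

0.3192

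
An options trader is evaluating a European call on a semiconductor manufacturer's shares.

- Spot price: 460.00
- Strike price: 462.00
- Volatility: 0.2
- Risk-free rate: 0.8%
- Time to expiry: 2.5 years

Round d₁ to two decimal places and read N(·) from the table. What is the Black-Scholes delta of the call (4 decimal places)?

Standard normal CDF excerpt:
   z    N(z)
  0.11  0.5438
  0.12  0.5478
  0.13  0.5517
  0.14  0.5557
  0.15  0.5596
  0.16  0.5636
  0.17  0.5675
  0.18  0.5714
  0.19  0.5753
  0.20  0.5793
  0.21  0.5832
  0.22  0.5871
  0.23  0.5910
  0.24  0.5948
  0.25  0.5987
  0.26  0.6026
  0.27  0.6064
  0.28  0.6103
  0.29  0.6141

0.5832

σ√T = 0.2 × 1.5811 = 0.3162
d₁ = [ln(460/462) + (0.008 + 0.2²/2)·2.5] / 0.3162 = [-0.0043 + 0.0700] / 0.3162 = 0.2076 ≈ 0.21
N(d₁) = N(0.21) = 0.5832
Δ_call = N(d₁) = 0.5832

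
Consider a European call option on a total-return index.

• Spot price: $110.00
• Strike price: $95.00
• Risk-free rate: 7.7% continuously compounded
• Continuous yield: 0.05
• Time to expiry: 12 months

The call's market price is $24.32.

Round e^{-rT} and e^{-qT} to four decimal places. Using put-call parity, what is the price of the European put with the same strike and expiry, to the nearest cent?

$7.65

exp(−qT) = exp(−0.05·1) = 0.9512;  exp(−rT) = exp(−0.077·1) = 0.9259
Put-call parity: C − P = S·e^(−qT) − K·e^(−rT) = 110·0.9512 − 95·0.9259 = 104.6320 − 87.9605 = 16.6715
P = C − (C − P) = 24.32 − (16.6715) = 7.6485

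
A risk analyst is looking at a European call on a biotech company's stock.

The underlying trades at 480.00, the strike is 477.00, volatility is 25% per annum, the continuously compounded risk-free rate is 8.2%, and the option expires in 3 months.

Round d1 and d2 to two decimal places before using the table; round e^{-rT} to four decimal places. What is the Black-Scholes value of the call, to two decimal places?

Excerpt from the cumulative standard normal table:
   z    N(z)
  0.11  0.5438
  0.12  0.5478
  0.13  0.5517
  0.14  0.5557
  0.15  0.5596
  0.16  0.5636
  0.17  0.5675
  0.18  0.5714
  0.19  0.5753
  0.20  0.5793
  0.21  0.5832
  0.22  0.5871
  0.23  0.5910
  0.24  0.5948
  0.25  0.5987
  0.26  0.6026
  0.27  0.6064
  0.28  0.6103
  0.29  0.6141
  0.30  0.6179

σ√T = 0.25·√0.25 = 0.1250
ln(S/K) + (r + σ²/2)T = ln(480/477) + (0.082 + 0.25²/2)·0.25 = 0.0063 + 0.0283 = 0.0346
d₁ = 0.0346 / 0.1250 = 0.2767 ⇒ 0.28
d₂ = d₁ − σ√T = 0.2767 − 0.1250 = 0.1517 ⇒ 0.15
e^(−rT) = e^(−0.082·0.25) = 0.9797
N(d₁) = N(0.28) = 0.6103;  N(d₂) = N(0.15) = 0.5596
C = 480·0.6103 − 477·0.9797·0.5596 = 292.9440 − 261.5105 = 31.4335

31.43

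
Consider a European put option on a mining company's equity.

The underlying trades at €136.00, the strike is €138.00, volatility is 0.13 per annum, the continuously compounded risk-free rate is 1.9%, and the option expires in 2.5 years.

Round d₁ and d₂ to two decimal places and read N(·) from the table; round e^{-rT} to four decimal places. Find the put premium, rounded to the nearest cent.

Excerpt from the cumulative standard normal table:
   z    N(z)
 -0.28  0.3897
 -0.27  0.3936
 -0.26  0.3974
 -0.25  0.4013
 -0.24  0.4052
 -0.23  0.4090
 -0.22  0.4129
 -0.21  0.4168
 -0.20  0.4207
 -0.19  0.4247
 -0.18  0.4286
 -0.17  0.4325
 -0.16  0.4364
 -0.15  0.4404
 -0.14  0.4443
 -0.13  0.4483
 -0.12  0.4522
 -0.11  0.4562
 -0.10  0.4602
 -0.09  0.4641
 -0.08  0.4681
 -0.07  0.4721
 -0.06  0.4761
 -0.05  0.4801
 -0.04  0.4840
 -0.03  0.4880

T = 2.5;  σ√T = 0.2055
d₁ = [ln(136/138) + (0.019 + 0.13²/2)·2.5] / 0.2055 = [-0.0146 + 0.0686] / 0.2055 = 0.2628 ≈ 0.26
d₂ = d₁ − σ√T = 0.2628 − 0.2055 = 0.0573 ≈ 0.06
exp(−rT) = exp(−0.019·2.5) = 0.9536
P = 138·0.9536·N(-0.06) − 136·N(-0.26) = 138·0.9536·0.4761 − 136·0.3974 = 62.6532 − 54.0464 = 8.6068

€8.61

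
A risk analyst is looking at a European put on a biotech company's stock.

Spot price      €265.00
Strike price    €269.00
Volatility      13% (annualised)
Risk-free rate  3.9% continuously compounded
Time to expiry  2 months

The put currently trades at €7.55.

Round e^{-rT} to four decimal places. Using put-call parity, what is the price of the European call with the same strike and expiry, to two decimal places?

€5.30

exp(−rT) = exp(−0.039·0.1667) = 0.9935
Put-call parity: C − P = S − K·e^(−rT) = 265 − 269·0.9935 = 265 − 267.2515 = -2.2515
C = P + (C − P) = 7.55 + (-2.2515) = 5.2985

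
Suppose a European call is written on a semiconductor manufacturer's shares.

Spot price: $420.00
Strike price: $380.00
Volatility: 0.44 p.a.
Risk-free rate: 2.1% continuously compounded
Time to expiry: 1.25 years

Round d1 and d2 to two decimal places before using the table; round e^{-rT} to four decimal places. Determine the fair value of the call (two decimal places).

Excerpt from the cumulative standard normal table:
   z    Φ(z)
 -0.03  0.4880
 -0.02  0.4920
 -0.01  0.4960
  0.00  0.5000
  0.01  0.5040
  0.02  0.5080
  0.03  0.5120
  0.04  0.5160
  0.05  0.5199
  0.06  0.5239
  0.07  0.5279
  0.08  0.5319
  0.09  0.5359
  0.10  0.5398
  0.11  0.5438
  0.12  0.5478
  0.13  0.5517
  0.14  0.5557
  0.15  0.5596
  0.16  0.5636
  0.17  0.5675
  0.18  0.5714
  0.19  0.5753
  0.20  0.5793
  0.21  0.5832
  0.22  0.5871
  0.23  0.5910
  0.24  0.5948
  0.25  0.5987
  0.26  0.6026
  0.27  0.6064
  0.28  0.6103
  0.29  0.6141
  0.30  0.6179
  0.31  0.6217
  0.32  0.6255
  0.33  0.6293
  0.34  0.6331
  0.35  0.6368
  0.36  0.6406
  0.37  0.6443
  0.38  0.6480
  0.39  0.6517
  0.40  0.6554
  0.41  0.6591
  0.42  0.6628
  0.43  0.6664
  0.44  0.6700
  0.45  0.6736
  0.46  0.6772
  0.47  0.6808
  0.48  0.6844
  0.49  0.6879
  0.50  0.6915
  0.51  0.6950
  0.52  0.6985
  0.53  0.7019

σ√T = 0.44·√1.25 = 0.4919
d₁ = [ln(420/380) + (0.021 + ½·0.44²)·1.25] / (σ√T) = (0.1001 + 0.1472) / 0.4919 = 0.5028 → 0.50
d₂ = 0.5028 − 0.4919 = 0.0108 → 0.01
e^(−rT) = e^(−0.021·1.25) = 0.9741
N(d₁) = N(0.50) = 0.6915;  N(d₂) = N(0.01) = 0.5040
C = 420·0.6915 − 380·0.9741·0.5040 = 290.4300 − 186.5596 = 103.8704

$103.87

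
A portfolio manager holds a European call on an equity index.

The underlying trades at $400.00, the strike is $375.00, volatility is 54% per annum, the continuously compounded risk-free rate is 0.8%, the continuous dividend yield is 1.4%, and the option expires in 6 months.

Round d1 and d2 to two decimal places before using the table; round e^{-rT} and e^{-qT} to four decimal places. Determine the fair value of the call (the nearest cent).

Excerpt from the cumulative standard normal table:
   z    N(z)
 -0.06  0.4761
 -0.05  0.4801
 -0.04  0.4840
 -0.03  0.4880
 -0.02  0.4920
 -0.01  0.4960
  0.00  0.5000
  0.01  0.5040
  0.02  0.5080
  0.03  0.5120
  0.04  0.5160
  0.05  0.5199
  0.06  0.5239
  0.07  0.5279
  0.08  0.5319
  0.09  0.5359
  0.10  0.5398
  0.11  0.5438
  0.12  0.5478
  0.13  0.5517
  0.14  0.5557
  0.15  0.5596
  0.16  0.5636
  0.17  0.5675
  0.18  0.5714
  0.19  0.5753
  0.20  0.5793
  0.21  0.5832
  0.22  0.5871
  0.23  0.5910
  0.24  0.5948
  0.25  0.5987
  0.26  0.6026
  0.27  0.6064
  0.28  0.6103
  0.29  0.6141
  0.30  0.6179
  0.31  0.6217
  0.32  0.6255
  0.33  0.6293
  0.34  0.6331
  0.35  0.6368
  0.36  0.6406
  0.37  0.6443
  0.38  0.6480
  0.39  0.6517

$70.67

T = 0.5;  σ√T = 0.3818
d₁ = [ln(400/375) + (0.008 − 0.014 + ½·0.54²)·0.5] / (σ√T) = (0.0645 + 0.0699) / 0.3818 = 0.3521 ⇒ 0.35
d₂ = 0.3521 − 0.3818 = -0.0298 ⇒ -0.03
exp(−qT) = exp(−0.014·0.5) = 0.9930;  exp(−rT) = exp(−0.008·0.5) = 0.9960
C = 400·0.9930·N(0.35) − 375·0.9960·N(-0.03) = 400·0.9930·0.6368 − 375·0.9960·0.4880 = 252.9370 − 182.2680 = 70.6690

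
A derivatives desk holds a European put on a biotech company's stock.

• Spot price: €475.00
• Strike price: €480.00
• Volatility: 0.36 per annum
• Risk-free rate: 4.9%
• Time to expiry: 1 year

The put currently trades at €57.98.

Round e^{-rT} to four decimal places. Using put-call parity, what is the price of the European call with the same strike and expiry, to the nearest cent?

exp(−rT) = exp(−0.049·1) = 0.9522
Put-call parity: C − P = S − K·e^(−rT) = 475 − 480·0.9522 = 475 − 457.0560 = 17.9440
C = P + (C − P) = 57.98 + (17.9440) = 75.9240

€75.92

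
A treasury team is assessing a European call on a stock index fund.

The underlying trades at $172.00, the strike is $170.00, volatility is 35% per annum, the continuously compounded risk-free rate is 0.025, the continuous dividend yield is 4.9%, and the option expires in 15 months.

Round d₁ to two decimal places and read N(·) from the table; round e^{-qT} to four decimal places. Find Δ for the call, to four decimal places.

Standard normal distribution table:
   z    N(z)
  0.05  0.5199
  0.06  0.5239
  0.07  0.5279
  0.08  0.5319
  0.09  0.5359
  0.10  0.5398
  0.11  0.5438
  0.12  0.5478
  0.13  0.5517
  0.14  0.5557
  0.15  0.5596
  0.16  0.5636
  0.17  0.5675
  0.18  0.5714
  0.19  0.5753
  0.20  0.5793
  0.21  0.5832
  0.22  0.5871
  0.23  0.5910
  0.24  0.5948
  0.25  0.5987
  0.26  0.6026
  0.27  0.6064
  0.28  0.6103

0.5264

σ√T = 0.35·√1.25 = 0.3913
d₁ = [ln(172/170) + (0.025 − 0.049 + 0.35²/2)·1.25] / 0.3913 = [0.0117 + 0.0466] / 0.3913 = 0.1489 ≈ 0.15
N(d₁) = N(0.15) = 0.5596
Δ_call = exp(−qT)·N(d₁) = 0.9406·0.5596 = 0.5264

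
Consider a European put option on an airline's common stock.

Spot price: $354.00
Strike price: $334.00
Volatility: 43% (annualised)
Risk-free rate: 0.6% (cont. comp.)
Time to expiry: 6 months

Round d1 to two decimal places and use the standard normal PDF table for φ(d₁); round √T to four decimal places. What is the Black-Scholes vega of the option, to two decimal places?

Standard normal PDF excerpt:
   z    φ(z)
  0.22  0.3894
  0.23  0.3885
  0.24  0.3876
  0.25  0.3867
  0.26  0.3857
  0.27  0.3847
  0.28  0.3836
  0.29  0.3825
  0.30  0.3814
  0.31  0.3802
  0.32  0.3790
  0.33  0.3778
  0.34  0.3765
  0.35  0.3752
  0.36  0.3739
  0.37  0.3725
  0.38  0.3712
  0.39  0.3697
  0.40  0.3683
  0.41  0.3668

σ√T = 0.43 × 0.7071 = 0.3041
d₁ = [ln(354/334) + (0.006 + ½·0.43²)·0.5] / (σ√T) = (0.0582 + 0.0492) / 0.3041 = 0.3532 → 0.35
√T = √0.5 = 0.7071
φ(d₁) = φ(0.35) = 0.3752
vega = S·φ(d₁)·√T = 354·0.3752·0.7071 = 93.9176

93.92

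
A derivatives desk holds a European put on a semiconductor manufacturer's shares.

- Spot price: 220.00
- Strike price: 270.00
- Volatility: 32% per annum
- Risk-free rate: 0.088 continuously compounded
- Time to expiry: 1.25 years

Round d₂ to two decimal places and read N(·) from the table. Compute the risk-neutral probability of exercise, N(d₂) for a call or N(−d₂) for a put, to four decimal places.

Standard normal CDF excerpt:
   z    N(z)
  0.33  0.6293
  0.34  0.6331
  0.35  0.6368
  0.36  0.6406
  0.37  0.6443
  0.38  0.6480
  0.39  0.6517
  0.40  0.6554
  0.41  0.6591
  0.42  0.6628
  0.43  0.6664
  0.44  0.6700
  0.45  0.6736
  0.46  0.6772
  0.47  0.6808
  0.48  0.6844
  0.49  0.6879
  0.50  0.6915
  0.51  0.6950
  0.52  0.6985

0.6700

T = 1.25;  σ√T = 0.3578
ln(S/K) + (r + σ²/2)T = ln(220/270) + (0.088 + 0.32²/2)·1.25 = -0.2048 + 0.1740 = -0.0308
d₁ = -0.0308 / 0.3578 = -0.0861 → -0.09
d₂ = d₁ − σ√T = -0.0861 − 0.3578 = -0.4438 → -0.44
Pr(exercise) under Q = N(−d₂) = N(0.44) = 0.6700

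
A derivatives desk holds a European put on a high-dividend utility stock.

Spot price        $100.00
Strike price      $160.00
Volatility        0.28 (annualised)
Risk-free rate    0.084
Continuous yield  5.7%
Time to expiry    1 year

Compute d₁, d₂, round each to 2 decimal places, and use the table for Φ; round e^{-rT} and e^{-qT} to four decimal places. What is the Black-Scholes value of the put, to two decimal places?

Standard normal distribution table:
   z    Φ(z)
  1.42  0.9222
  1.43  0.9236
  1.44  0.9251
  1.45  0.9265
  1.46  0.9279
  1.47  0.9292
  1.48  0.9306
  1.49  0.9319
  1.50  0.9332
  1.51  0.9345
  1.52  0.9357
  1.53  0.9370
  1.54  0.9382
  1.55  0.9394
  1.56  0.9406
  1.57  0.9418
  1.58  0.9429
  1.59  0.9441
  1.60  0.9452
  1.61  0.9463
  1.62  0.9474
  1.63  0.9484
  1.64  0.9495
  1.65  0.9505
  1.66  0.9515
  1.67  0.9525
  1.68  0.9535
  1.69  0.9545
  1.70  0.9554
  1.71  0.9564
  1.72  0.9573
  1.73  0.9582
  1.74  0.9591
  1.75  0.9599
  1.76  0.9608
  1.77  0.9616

$53.44

σ√T = 0.28·√1 = 0.2800
d₁ = [ln(100/160) + (0.084 − 0.057 + ½·0.28²)·1] / (σ√T) = (-0.4700 + 0.0662) / 0.2800 = -1.4422 ⇒ -1.44
d₂ = -1.4422 − 0.2800 = -1.7222 ⇒ -1.72
exp(−qT) = exp(−0.057·1) = 0.9446;  exp(−rT) = exp(−0.084·1) = 0.9194
N(−d₂) = N(1.72) = 0.9573;  N(−d₁) = N(1.44) = 0.9251
P = 160·0.9194·0.9573 − 100·0.9446·0.9251 = 140.8227 − 87.3849 = 53.4377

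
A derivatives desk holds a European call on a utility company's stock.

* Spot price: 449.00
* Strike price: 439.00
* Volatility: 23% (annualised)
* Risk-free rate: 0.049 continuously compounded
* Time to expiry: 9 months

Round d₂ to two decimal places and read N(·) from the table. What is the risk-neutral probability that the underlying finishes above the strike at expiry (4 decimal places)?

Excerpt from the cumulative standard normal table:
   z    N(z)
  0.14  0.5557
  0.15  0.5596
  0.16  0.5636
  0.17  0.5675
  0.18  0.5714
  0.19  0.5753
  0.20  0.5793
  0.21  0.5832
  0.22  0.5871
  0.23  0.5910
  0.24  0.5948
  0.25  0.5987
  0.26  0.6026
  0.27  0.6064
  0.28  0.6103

0.5793

σ√T = 0.23·√0.75 = 0.1992
ln(S/K) + (r + σ²/2)T = ln(449/439) + (0.049 + 0.23²/2)·0.75 = 0.0225 + 0.0566 = 0.0791
d₁ = 0.0791 / 0.1992 = 0.3972 ⇒ 0.40
d₂ = d₁ − σ√T = 0.3972 − 0.1992 = 0.1980 ⇒ 0.20
Risk-neutral Pr[S_T > K] = N(d₂) = N(0.20) = 0.5793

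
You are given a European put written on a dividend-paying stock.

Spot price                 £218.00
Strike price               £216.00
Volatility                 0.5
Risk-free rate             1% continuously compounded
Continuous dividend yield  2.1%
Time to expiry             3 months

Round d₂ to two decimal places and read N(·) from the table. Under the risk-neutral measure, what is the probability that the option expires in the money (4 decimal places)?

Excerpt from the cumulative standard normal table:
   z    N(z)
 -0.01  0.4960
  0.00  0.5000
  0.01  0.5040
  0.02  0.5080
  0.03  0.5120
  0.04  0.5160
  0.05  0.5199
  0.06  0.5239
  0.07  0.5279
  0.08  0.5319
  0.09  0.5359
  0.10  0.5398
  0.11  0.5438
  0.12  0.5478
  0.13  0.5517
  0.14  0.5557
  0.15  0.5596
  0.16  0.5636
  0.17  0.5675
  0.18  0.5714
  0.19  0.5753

0.5398

σ√T = 0.5 × 0.5000 = 0.2500
d₁ = [ln(218/216) + (0.01 − 0.021 + 0.5²/2)·0.25] / 0.2500 = [0.0092 + 0.0285] / 0.2500 = 0.1509 which rounds to 0.15
d₂ = d₁ − σ√T = 0.1509 − 0.2500 = -0.0991 which rounds to -0.10
Risk-neutral Pr[S_T < K] = N(−d₂) = N(0.10) = 0.5398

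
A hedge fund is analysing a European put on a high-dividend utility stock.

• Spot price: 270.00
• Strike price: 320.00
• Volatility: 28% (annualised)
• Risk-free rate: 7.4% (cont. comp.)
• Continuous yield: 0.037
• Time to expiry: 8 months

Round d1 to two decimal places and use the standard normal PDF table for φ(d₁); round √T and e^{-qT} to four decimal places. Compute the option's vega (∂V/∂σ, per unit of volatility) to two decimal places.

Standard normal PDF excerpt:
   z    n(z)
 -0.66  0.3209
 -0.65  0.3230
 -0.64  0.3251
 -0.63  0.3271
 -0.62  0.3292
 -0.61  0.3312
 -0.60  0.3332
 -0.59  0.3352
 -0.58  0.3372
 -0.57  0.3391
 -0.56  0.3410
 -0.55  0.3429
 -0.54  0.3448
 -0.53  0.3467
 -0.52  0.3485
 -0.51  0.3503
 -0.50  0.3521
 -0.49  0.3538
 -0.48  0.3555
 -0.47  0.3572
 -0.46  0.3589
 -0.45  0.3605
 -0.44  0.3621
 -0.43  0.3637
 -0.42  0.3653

σ√T = 0.28·√0.6667 = 0.2286
d₁ = [ln(270/320) + (0.074 − 0.037 + 0.28²/2)·0.6667] / 0.2286 = [-0.1699 + 0.0508] / 0.2286 = -0.5209 ⇒ -0.52
√T = √0.6667 = 0.8165
φ(d₁) = φ(-0.52) = 0.3485
e^(−qT) = e^(−0.037·0.6667) = 0.9756
vega = S·e^(−qT)·φ(d₁)·√T = 270·0.9756·0.3485·0.8165 = 74.9540
(Call and put vega coincide under Black-Scholes.)

74.95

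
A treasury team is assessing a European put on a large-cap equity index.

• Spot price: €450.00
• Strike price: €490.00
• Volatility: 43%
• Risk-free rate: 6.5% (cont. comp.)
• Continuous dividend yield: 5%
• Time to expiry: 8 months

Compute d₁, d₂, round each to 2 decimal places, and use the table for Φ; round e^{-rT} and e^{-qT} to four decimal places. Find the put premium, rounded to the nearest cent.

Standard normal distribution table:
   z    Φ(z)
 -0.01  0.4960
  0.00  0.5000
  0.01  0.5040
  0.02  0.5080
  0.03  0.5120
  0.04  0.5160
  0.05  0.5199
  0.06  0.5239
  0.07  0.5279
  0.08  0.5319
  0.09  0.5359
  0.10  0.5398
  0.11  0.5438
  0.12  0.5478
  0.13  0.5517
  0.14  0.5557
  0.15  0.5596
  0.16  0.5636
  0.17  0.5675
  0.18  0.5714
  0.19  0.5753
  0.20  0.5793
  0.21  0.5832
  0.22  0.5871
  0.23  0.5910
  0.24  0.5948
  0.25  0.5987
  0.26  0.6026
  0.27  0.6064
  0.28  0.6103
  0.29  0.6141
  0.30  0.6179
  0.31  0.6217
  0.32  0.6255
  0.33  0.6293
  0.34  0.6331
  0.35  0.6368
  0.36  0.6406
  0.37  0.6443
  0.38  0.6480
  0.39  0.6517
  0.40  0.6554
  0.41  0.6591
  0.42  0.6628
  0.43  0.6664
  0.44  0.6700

€81.21

σ√T = 0.43 × 0.8165 = 0.3511
d₁ = [ln(450/490) + (0.065 − 0.05 + ½·0.43²)·0.6667] / (σ√T) = (-0.0852 + 0.0716) / 0.3511 = -0.0385 which rounds to -0.04
d₂ = -0.0385 − 0.3511 = -0.3896 which rounds to -0.39
e^(−qT) = e^(−0.05·0.6667) = 0.9672;  e^(−rT) = e^(−0.065·0.6667) = 0.9576
P = 490·0.9576·N(0.39) − 450·0.9672·N(0.04) = 490·0.9576·0.6517 − 450·0.9672·0.5160 = 305.7933 − 224.5838 = 81.2094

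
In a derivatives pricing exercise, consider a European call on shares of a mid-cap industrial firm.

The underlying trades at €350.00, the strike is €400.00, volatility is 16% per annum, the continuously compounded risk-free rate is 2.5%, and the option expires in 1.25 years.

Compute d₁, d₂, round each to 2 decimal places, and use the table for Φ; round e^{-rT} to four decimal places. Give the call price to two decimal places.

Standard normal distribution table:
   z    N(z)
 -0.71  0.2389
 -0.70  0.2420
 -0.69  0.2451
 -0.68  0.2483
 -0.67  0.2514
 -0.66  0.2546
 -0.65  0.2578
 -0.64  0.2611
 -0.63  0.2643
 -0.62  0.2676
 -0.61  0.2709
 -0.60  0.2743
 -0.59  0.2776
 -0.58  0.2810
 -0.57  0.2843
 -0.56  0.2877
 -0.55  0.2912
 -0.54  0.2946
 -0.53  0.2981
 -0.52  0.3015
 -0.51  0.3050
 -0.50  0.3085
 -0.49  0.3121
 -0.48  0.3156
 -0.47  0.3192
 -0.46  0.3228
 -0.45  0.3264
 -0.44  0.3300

€11.76

T = 1.25;  σ√T = 0.1789
d₁ = [ln(350/400) + (0.025 + ½·0.16²)·1.25] / (σ√T) = (-0.1335 + 0.0473) / 0.1789 = -0.4823 ⇒ -0.48
d₂ = -0.4823 − 0.1789 = -0.6612 ⇒ -0.66
exp(−rT) = exp(−0.025·1.25) = 0.9692
N(d₁) = N(-0.48) = 0.3156;  N(d₂) = N(-0.66) = 0.2546
C = 350·0.3156 − 400·0.9692·0.2546 = 110.4600 − 98.7033 = 11.7567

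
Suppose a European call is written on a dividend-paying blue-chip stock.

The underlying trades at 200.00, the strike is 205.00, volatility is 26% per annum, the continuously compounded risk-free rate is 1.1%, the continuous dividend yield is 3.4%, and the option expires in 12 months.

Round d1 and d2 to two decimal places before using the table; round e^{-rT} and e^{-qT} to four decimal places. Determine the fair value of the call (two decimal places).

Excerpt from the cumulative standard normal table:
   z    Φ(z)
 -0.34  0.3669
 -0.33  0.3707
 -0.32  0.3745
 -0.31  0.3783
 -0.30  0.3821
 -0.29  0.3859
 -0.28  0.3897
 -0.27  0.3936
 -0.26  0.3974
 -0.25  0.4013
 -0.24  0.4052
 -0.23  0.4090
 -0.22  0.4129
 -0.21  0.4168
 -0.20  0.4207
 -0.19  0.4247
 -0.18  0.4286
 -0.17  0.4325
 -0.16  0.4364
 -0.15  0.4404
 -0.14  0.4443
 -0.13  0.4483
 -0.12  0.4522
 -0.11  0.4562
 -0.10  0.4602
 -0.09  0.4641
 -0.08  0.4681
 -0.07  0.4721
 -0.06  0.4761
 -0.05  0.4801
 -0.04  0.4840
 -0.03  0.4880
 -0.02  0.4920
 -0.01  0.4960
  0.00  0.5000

σ√T = 0.26 × 1.0000 = 0.2600
d₁ = [ln(200/205) + (0.011 − 0.034 + 0.26²/2)·1] / 0.2600 = [-0.0247 + 0.0108] / 0.2600 = -0.0534 ⇒ -0.05
d₂ = d₁ − σ√T = -0.0534 − 0.2600 = -0.3134 ⇒ -0.31
exp(−qT) = exp(−0.034·1) = 0.9666;  exp(−rT) = exp(−0.011·1) = 0.9891
N(d₁) = N(-0.05) = 0.4801;  N(d₂) = N(-0.31) = 0.3783
C = 200·0.9666·0.4801 − 205·0.9891·0.3783 = 92.8129 − 76.7062 = 16.1067

16.11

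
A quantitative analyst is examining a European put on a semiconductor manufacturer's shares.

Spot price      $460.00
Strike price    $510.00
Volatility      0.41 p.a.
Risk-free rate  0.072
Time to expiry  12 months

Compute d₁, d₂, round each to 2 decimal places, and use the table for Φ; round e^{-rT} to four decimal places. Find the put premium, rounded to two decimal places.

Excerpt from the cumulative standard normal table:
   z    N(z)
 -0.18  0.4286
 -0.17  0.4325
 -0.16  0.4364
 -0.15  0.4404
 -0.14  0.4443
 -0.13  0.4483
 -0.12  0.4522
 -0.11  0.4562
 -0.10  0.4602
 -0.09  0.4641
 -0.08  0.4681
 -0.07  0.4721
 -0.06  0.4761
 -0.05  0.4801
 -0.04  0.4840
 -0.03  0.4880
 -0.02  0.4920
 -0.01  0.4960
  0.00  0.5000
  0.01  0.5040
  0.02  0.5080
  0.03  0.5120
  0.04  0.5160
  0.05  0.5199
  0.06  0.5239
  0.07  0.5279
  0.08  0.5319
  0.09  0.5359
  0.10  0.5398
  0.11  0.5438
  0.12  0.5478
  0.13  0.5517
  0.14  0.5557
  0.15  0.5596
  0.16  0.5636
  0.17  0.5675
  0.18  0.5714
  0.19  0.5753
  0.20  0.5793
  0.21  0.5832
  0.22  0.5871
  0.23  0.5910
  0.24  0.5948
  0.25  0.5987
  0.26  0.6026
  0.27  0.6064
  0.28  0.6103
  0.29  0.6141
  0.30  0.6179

T = 1;  σ√T = 0.4100
d₁ = [ln(460/510) + (0.072 + 0.41²/2)·1] / 0.4100 = [-0.1032 + 0.1560] / 0.4100 = 0.1289 ≈ 0.13
d₂ = d₁ − σ√T = 0.1289 − 0.4100 = -0.2811 ≈ -0.28
e^(−rT) = e^(−0.072·1) = 0.9305
N(−d₂) = N(0.28) = 0.6103;  N(−d₁) = N(-0.13) = 0.4483
P = 510·0.9305·0.6103 − 460·0.4483 = 289.6209 − 206.2180 = 83.4029

$83.40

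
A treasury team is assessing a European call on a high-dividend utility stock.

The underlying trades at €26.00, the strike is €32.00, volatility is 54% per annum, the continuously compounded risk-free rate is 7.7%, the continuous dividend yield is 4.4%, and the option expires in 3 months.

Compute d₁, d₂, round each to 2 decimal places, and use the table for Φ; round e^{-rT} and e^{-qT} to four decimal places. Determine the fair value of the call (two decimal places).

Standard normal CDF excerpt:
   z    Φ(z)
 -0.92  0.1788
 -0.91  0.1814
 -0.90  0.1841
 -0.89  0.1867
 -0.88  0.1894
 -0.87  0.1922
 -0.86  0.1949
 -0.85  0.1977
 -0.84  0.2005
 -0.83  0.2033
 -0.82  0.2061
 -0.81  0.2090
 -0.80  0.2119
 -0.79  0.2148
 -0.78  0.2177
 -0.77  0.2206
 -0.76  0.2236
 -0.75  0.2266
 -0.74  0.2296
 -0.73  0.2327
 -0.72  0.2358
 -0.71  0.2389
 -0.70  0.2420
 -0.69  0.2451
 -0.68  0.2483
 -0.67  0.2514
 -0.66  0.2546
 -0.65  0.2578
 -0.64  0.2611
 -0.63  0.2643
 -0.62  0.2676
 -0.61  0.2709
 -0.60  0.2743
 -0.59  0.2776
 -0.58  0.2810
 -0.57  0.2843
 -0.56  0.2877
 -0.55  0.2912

€1.02

T = 0.25;  σ√T = 0.2700
ln(S/K) + (r − q + σ²/2)T = ln(26/32) + (0.077 − 0.044 + 0.54²/2)·0.25 = -0.2076 + 0.0447 = -0.1629
d₁ = -0.1629 / 0.2700 = -0.6035 which rounds to -0.60
d₂ = d₁ − σ√T = -0.6035 − 0.2700 = -0.8735 which rounds to -0.87
exp(−qT) = exp(−0.044·0.25) = 0.9891;  exp(−rT) = exp(−0.077·0.25) = 0.9809
N(d₁) = N(-0.60) = 0.2743;  N(d₂) = N(-0.87) = 0.1922
C = 26·0.9891·0.2743 − 32·0.9809·0.1922 = 7.0541 − 6.0329 = 1.0211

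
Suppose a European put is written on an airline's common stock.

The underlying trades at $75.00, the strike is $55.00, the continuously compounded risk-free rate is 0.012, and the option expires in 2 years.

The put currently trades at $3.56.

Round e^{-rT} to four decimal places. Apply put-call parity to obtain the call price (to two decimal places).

exp(−rT) = exp(−0.012·2) = 0.9763
Put-call parity: C − P = S − K·e^(−rT) = 75 − 55·0.9763 = 75 − 53.6965 = 21.3035
C = P + (C − P) = 3.56 + (21.3035) = 24.8635

$24.86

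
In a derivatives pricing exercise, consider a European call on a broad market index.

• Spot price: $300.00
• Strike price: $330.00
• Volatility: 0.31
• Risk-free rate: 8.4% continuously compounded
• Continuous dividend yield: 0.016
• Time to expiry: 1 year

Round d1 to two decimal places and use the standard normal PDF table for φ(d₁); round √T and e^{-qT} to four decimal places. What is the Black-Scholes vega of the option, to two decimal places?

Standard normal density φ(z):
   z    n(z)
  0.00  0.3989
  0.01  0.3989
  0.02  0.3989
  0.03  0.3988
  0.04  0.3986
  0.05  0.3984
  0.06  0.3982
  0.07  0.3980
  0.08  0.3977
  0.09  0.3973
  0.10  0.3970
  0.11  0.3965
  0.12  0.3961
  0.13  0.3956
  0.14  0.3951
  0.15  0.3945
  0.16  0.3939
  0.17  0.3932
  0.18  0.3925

σ√T = 0.31·√1 = 0.3100
d₁ = [ln(300/330) + (0.084 − 0.016 + 0.31²/2)·1] / 0.3100 = [-0.0953 + 0.1161] / 0.3100 = 0.0669 which rounds to 0.07
√T = √1 = 1.0000
φ(d₁) = φ(0.07) = 0.3980
e^(−qT) = e^(−0.016·1) = 0.9841
vega = S·e^(−qT)·φ(d₁)·√T = 300·0.9841·0.3980·1.0000 = 117.5015
(Vega is the same for a European call and put with the same parameters.)

117.50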